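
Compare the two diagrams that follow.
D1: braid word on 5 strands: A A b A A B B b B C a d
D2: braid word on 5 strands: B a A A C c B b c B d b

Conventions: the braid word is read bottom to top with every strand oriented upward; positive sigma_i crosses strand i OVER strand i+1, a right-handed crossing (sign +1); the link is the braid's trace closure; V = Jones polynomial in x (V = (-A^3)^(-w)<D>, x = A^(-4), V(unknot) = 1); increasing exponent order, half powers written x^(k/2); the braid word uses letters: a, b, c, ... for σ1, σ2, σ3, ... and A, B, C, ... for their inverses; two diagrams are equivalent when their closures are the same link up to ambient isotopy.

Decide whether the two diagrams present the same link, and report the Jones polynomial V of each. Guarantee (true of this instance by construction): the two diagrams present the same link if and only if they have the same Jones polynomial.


same link: no
V(D1) = -x^-6 + x^-5 - x^-4 + 2x^-3 - x^-2 + x^-1  [12 crossings, <D> = A^-8 - A^-4 + 2 - A^4 + A^8 - A^12, w = -4]
V(D2) = 1  (w 0, c 12, <D> = 1)
note: V(x) takes 2 values over 2 diagrams, fixing the grouping


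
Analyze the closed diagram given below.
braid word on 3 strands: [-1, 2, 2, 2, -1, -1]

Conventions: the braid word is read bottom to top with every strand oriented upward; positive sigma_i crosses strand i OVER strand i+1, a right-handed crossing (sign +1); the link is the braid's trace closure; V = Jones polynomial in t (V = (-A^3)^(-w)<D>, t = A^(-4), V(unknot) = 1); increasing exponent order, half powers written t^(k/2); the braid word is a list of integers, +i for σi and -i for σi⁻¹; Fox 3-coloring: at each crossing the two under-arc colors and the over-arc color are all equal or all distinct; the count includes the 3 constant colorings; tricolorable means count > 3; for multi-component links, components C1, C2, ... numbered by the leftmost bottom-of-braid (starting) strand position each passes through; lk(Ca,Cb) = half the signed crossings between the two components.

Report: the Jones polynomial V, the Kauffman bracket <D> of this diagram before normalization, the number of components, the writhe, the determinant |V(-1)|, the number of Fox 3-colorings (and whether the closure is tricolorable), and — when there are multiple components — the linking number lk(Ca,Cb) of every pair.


V = -t^-3 + t^-2 - t^-1 + 3 - t + t^2 - t^3
<D> = -A^-12 + A^-8 - A^-4 + 3 - A^4 + A^8 - A^12 (w = 0)
1 component over 6 crossings, w = 0
27 Fox colorings among 3^6, |V(-1)| = 9: tricolorable
why: palindromic: swapping t for 1/t fixes V


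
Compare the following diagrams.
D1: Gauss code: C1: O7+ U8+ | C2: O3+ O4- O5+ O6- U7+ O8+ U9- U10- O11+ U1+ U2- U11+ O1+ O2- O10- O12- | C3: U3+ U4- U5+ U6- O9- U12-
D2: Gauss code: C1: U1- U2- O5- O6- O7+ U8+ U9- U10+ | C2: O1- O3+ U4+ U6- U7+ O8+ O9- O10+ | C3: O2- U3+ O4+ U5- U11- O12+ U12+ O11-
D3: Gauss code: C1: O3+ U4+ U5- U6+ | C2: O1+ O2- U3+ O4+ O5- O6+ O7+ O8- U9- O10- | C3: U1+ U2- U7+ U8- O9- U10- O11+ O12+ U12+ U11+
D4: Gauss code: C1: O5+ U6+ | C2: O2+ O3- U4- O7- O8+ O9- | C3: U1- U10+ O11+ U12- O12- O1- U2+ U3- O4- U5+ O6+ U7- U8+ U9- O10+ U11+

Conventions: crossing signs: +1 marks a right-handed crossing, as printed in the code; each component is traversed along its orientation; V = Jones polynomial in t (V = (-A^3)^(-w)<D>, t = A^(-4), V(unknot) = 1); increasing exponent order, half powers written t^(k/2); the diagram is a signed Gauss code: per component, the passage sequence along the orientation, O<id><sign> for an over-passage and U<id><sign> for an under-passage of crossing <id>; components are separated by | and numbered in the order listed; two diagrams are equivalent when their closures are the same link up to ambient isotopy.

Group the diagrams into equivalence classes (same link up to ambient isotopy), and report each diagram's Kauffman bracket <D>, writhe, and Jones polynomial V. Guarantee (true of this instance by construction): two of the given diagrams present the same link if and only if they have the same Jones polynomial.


grouping into links: {D1, D2, D3, D4}
V(D1) = t^-2 + 2 + t^2  (w 0, c 12, <D> = A^-8 + 2 + A^8)
V(D2) = t^-2 + 2 + t^2  (w 0, c 12, <D> = A^-8 + 2 + A^8)
V(D3) = t^-2 + 2 + t^2  [12 crossings, <D> = A^-2 + 2A^6 + A^14, w = +2]
D4 (bracket A^-8 + 2 + A^8; 12 crossings at w = 0): V = t^-2 + 2 + t^2
key observation: one V(t) for all 4 diagrams — one class (guaranteed)


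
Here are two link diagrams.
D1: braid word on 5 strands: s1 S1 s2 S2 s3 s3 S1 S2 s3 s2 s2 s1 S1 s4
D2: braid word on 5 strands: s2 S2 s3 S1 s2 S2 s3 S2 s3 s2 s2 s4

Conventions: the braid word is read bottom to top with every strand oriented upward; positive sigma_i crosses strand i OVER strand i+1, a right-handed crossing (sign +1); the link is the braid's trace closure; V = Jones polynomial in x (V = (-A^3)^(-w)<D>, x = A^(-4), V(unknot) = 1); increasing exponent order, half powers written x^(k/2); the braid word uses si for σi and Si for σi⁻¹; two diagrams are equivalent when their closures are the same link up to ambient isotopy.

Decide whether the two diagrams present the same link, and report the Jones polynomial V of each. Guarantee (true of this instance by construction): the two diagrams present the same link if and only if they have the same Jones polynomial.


equivalent: yes
V(D1) = x - x^2 + 2x^3 - x^4 + x^5 - x^6  (w +4, c 14, <D> = -A^-12 + A^-8 - A^-4 + 2 - A^4 + A^8)
V(D2) = x - x^2 + 2x^3 - x^4 + x^5 - x^6  [12 crossings, <D> = -A^-12 + A^-8 - A^-4 + 2 - A^4 + A^8, w = +4]
key observation: from 14 to 12 crossings by R-moves: one link, two diagrams


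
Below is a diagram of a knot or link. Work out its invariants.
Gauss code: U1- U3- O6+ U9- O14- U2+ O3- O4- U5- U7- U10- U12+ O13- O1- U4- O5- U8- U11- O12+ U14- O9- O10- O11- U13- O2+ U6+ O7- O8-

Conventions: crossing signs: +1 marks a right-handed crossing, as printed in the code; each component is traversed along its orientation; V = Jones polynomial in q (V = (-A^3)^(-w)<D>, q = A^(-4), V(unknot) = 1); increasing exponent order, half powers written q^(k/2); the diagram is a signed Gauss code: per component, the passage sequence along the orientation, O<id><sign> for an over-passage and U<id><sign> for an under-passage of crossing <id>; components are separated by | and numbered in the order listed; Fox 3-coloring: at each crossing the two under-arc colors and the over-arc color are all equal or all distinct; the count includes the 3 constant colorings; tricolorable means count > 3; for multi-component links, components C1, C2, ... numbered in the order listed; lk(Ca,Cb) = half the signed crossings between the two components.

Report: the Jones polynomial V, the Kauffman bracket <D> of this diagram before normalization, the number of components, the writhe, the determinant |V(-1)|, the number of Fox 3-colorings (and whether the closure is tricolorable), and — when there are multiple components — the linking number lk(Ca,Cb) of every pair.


Jones polynomial: V(q) = -2q^-9 + 4q^-8 - 5q^-7 + 6q^-6 - 6q^-5 + 5q^-4 - 3q^-3 + 2q^-2
<D> = 2A^-16 - 3A^-12 + 5A^-8 - 6A^-4 + 6 - 5A^4 + 4A^8 - 2A^12; writhe -8
components 1, writhe -8 (14 crossings)
3-colorings: 9 of 3^14, det 33 — tricolorable
note: det 33 = |V(-1)|; divisible by 3, so tricolorable


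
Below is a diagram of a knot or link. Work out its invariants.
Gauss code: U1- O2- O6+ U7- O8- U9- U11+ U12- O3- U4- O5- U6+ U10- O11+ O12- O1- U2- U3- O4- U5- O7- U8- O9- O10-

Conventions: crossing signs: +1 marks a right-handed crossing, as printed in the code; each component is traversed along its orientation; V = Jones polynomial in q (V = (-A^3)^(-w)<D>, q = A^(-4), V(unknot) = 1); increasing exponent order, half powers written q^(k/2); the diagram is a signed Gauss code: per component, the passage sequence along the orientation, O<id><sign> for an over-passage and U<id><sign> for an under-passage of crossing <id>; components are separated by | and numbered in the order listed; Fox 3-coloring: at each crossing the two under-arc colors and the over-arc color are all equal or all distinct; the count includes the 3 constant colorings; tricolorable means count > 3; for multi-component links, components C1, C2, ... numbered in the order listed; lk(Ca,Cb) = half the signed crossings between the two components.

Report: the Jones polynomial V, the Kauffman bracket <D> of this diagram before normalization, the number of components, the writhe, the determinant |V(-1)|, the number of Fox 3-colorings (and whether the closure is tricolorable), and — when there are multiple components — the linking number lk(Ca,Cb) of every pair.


V = -q^-12 + 3q^-11 - 5q^-10 + 6q^-9 - 7q^-8 + 6q^-7 - 5q^-6 + 4q^-5 - q^-4 + q^-3
<D> = A^-12 - A^-8 + 4A^-4 - 5 + 6A^4 - 7A^8 + 6A^12 - 5A^16 + 3A^20 - A^24 (w = -8)
1 component over 12 crossings, w = -8
9 Fox colorings among 3^12, |V(-1)| = 39: tricolorable
why: V spans 9 powers of q: at least 9 crossings in any diagram


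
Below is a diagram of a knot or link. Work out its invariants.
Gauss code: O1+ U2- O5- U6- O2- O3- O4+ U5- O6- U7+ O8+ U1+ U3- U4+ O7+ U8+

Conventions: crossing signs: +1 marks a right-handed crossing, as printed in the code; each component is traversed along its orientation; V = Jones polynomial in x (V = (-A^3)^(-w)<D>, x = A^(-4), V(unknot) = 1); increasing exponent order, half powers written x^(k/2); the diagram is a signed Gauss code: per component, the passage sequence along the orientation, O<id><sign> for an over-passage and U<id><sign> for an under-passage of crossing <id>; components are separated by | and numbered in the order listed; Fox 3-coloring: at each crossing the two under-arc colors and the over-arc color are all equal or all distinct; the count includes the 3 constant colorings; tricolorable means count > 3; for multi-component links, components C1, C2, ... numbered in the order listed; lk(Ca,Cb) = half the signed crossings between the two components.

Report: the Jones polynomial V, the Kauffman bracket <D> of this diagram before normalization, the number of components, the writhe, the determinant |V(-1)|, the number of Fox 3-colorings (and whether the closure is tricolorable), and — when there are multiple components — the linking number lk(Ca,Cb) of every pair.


V(x) = -x^-3 + x^-2 - x^-1 + 3 - x + x^2 - x^3
bracket: -A^-12 + A^-8 - A^-4 + 3 - A^4 + A^8 - A^12, w = 0
1 component, writhe 0, over 8 crossings
det 9, colorings 27 of 3^8 — tricolorable
observation: V spans 6 powers of x: at least 6 crossings in any diagram


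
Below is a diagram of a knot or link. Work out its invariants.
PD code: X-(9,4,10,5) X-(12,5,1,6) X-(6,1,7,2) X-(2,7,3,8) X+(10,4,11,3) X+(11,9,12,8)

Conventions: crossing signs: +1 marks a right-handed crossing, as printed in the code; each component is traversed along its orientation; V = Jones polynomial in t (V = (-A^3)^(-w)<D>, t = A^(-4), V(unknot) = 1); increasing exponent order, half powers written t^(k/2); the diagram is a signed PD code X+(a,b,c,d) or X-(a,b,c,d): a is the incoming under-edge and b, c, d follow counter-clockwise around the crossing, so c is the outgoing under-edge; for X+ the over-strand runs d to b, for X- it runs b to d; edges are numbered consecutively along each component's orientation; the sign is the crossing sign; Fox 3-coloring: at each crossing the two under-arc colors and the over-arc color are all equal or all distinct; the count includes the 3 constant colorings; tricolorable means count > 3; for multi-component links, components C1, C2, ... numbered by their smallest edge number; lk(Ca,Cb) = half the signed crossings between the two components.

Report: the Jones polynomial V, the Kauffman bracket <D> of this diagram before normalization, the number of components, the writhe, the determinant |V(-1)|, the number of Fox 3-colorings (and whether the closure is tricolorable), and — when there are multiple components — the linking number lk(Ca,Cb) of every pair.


V = -t^-4 + t^-3 + t^-1
<D> = A^-2 + A^6 - A^10 (w = -2)
1 component over 6 crossings, w = -2
9 Fox colorings among 3^6, |V(-1)| = 3: tricolorable
why: w = -2 (over 6 crossings) is diagram-only; (-A^3)^(2) removes it from V


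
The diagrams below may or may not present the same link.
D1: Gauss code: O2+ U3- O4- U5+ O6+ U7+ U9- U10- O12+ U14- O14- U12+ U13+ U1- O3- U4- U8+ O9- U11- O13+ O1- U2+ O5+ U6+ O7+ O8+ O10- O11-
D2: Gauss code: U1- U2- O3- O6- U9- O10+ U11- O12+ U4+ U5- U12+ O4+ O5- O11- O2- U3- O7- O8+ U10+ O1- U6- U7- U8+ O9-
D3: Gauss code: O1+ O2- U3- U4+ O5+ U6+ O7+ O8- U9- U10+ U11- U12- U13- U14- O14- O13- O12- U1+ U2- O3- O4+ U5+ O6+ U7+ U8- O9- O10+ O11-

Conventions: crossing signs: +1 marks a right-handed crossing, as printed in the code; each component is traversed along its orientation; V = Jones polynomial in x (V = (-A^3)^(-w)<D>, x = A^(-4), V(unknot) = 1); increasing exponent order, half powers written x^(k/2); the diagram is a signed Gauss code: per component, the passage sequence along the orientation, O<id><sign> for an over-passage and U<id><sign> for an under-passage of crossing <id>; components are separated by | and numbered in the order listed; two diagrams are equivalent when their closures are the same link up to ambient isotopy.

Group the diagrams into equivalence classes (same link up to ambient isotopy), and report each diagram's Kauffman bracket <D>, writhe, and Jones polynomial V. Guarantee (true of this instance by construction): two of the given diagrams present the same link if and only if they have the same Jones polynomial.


grouping into links: {D1} | {D2} | {D3}
V(D1) = -x^-3 + 2x^-2 - 2x^-1 + 3 - 2x + 2x^2 - x^3  (w 0, c 14, <D> = -A^-12 + 2A^-8 - 2A^-4 + 3 - 2A^4 + 2A^8 - A^12)
V(D2) = -x^-6 + x^-5 - x^-4 + 2x^-3 - x^-2 + x^-1  (w -4, c 12, <D> = A^-8 - A^-4 + 2 - A^4 + A^8 - A^12)
D3 (bracket A^-6; 14 crossings at w = -2): V = 1
why: 3 values of V(x) split the 3 diagrams


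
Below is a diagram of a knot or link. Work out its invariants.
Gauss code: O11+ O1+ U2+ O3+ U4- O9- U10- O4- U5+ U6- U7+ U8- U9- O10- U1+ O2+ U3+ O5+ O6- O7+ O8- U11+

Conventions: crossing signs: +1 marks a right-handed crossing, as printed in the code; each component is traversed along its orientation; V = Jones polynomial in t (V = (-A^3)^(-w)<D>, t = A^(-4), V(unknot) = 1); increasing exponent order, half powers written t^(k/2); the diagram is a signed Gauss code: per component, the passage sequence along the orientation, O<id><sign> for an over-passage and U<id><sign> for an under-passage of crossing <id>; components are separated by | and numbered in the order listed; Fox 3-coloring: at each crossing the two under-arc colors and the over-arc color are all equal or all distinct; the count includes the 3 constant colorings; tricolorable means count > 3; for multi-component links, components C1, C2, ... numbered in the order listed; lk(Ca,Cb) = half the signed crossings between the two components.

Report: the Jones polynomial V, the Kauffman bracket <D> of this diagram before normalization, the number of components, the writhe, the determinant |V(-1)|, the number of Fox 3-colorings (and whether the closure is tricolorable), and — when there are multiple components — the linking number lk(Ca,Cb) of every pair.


V = -t^-3 + t^-2 - t^-1 + 3 - t + t^2 - t^3
<D> = A^-9 - A^-5 + A^-1 - 3A^3 + A^7 - A^11 + A^15 (w = +1)
1 component over 11 crossings, w = +1
27 Fox colorings among 3^11, |V(-1)| = 9: tricolorable
why: V spans 6 powers of t: at least 6 crossings in any diagram


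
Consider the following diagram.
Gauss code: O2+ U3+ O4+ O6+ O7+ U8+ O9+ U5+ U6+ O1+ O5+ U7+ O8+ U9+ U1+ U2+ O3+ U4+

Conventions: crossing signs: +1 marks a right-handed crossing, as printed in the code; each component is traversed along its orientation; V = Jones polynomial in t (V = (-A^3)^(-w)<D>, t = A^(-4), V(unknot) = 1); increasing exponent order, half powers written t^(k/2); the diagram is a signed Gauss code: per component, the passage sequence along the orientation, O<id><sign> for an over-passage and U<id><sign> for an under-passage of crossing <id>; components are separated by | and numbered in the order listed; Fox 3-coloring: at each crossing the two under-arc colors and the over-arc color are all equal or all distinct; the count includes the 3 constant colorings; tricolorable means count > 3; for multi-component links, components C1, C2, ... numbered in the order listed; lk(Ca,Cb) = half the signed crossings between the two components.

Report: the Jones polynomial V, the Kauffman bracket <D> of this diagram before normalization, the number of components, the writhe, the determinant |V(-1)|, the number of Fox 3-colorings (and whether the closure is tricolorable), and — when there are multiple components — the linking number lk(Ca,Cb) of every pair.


V(t) = t^3 + 2t^5 - 2t^6 + 2t^7 - 3t^8 + 2t^9 - 2t^10 + t^11
bracket: -A^-17 + 2A^-13 - 2A^-9 + 3A^-5 - 2A^-1 + 2A^3 - 2A^7 - A^15, w = +9
1 component, writhe +9, over 9 crossings
det 15, colorings 9 of 3^9 — tricolorable
observation: the span of V is 8, forcing >= 8 crossings in any diagram


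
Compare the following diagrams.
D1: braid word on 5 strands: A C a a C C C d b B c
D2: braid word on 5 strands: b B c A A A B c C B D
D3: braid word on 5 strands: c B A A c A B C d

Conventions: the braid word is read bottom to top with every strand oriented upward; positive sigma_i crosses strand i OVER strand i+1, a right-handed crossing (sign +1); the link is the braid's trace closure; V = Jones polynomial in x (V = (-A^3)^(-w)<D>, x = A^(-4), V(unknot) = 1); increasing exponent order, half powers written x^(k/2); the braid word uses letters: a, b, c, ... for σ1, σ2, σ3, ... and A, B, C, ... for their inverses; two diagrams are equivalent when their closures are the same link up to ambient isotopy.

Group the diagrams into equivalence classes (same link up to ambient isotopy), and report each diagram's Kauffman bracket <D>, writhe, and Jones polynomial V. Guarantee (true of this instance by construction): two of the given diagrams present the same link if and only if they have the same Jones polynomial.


grouping into links: {D1} | {D2, D3}
V(D1) = x^(-9/2) - x^(-5/2) - x^(-3/2) - x^(-1/2)  (w -1, c 11, <D> = A^-1 + A^3 + A^7 - A^15)
D2 (bracket A^-9 + 2A^-1 - A^3 + A^7 - A^11; 11 crossings at w = -5): V = x^(-13/2) - x^(-11/2) + x^(-9/2) - 2x^(-7/2) - x^(-3/2)
V(D3) = x^(-13/2) - x^(-11/2) + x^(-9/2) - 2x^(-7/2) - x^(-3/2)  [9 crossings, <D> = A^-3 + 2A^5 - A^9 + A^13 - A^17, w = -3]
why: 2 classes among 3 diagrams; unequal V(x) rules out equality


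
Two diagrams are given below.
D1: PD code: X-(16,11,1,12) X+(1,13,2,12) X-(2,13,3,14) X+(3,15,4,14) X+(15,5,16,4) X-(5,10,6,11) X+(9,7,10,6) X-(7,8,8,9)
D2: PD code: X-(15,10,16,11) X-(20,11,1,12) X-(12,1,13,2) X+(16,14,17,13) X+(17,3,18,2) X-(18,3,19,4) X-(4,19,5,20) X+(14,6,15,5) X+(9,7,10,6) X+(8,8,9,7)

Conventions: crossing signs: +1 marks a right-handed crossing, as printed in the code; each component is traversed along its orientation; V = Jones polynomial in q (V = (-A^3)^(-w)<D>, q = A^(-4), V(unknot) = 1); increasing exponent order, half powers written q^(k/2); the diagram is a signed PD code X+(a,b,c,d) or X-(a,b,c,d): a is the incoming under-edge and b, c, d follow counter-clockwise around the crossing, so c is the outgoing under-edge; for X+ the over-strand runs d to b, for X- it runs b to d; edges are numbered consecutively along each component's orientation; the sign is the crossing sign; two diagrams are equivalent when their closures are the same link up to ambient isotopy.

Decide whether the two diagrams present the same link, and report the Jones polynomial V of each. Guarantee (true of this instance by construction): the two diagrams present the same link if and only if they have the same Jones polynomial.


equivalent: no
D1 (bracket 1; 8 crossings at w = 0): V = 1
D2 (bracket A^4 + A^12 - A^16; 10 crossings at w = 0): V = -q^-4 + q^-3 + q^-1
key observation: V(q) takes 2 values over 2 diagrams, fixing the grouping


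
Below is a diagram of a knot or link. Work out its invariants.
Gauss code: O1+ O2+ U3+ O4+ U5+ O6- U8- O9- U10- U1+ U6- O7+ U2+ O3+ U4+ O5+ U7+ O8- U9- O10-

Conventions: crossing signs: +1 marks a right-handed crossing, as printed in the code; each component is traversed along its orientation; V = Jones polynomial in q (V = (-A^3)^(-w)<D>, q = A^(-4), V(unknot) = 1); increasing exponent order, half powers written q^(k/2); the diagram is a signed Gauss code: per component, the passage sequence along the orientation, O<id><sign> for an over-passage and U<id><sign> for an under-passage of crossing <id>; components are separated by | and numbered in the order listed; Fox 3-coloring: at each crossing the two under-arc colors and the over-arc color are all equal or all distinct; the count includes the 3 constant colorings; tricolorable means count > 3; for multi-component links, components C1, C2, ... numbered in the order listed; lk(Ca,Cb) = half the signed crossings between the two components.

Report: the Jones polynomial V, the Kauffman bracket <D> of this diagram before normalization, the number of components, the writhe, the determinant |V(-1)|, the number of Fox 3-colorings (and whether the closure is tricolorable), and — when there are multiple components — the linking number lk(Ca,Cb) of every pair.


Jones polynomial: V(q) = -q^-2 + 2q^-1 - 2 + 4q - 4q^2 + 4q^3 - 3q^4 + 2q^5 - q^6
<D> = -A^-18 + 2A^-14 - 3A^-10 + 4A^-6 - 4A^-2 + 4A^2 - 2A^6 + 2A^10 - A^14; writhe +2
components 1, writhe +2 (10 crossings)
3-colorings: 3 of 3^10, det 23 — not tricolorable
note: the span of V is 8, forcing >= 8 crossings in any diagram


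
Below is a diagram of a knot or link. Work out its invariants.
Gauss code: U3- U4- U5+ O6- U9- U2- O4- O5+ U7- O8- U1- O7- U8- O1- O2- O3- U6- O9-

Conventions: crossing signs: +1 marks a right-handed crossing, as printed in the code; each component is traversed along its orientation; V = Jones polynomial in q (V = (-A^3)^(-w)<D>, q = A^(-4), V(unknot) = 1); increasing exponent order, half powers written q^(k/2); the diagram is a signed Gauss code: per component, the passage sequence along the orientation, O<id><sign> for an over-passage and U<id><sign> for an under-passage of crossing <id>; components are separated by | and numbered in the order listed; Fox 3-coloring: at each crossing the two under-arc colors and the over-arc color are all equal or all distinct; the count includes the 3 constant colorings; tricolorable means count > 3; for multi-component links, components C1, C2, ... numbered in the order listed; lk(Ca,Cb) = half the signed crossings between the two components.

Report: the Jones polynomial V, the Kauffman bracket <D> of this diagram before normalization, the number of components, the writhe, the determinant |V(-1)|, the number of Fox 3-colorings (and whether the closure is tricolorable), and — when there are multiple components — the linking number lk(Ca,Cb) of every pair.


V(q) = q^-8 - 2q^-7 + q^-6 - 2q^-5 + 2q^-4 + q^-2
bracket: -A^-13 - 2A^-5 + 2A^-1 - A^3 + 2A^7 - A^11, w = -7
1 component, writhe -7, over 9 crossings
det 9, colorings 27 of 3^9 — tricolorable
observation: |V(-1)| = 9: so tricolorable, since 3 divides 9


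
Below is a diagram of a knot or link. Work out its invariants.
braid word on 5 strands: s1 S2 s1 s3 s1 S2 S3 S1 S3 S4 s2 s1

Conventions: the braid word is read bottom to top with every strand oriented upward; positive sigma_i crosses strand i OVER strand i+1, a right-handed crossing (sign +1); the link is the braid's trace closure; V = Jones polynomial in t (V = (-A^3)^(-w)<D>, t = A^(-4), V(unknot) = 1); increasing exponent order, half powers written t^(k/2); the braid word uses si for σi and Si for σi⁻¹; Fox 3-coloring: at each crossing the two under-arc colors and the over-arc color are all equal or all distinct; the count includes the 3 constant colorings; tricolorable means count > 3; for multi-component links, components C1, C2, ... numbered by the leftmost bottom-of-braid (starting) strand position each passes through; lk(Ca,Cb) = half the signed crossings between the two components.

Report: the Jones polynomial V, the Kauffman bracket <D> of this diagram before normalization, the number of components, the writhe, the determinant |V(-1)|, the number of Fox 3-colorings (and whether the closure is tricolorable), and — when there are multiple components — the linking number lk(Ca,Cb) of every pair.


V(t) = t^-3 - t^-2 + t^-1 - 1 + t - t^2 + t^3
bracket: A^-12 - A^-8 + A^-4 - 1 + A^4 - A^8 + A^12, w = 0
1 component, writhe 0, over 12 crossings
det 7, colorings 3 of 3^12 — not tricolorable
observation: w = 0 shifts under R1 moves; the (-A^3)^(0) factor cancels that in V


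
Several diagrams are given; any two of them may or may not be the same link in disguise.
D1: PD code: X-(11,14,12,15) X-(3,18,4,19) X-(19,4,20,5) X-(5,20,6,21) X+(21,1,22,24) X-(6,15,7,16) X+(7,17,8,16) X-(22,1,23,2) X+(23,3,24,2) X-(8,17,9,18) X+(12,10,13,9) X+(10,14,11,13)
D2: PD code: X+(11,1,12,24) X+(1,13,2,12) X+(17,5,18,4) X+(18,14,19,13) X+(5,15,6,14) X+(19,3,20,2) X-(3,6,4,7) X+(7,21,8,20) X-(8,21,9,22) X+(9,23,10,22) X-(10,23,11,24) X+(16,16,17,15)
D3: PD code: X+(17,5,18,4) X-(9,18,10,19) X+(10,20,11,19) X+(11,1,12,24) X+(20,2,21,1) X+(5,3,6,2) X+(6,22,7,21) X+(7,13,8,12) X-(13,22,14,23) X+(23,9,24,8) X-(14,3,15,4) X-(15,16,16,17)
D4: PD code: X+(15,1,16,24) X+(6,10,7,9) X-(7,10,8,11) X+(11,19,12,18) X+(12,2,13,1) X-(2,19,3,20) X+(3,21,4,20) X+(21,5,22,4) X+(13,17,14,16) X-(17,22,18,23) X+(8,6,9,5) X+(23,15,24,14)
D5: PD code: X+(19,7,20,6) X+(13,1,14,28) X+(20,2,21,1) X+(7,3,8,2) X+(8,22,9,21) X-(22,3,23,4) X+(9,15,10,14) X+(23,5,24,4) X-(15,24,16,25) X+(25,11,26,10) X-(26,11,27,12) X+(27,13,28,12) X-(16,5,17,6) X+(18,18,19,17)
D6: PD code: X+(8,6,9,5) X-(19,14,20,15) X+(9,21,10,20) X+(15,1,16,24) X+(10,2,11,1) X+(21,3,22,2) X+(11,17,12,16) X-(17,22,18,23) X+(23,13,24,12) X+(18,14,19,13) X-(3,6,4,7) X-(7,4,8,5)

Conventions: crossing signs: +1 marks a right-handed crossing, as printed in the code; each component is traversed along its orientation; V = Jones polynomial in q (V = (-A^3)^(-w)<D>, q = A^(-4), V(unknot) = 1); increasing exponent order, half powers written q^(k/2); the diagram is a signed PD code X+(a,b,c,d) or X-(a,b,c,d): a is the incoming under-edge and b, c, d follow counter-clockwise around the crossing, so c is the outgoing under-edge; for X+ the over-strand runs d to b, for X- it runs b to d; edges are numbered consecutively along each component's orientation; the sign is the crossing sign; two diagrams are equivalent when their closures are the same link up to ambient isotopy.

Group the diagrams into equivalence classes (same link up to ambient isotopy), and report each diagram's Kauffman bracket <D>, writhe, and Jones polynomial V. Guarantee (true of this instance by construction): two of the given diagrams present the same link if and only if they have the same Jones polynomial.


grouping into links: {D1} | {D2, D3, D4, D5, D6}
V(D1) = -q^-4 + q^-3 + q^-1  (w -2, c 12, <D> = A^-2 + A^6 - A^10)
V(D2) = q - q^2 + 2q^3 - q^4 + q^5 - q^6  (w +6, c 12, <D> = -A^-6 + A^-2 - A^2 + 2A^6 - A^10 + A^14)
V(D3) = q - q^2 + 2q^3 - q^4 + q^5 - q^6  (w +4, c 12, <D> = -A^-12 + A^-8 - A^-4 + 2 - A^4 + A^8)
V(D4) = q - q^2 + 2q^3 - q^4 + q^5 - q^6  (w +6, c 12, <D> = -A^-6 + A^-2 - A^2 + 2A^6 - A^10 + A^14)
V(D5) = q - q^2 + 2q^3 - q^4 + q^5 - q^6  [14 crossings, <D> = -A^-6 + A^-2 - A^2 + 2A^6 - A^10 + A^14, w = +6]
V(D6) = q - q^2 + 2q^3 - q^4 + q^5 - q^6  [12 crossings, <D> = -A^-12 + A^-8 - A^-4 + 2 - A^4 + A^8, w = +4]
why: V(q) takes 2 values over 6 diagrams, fixing the grouping


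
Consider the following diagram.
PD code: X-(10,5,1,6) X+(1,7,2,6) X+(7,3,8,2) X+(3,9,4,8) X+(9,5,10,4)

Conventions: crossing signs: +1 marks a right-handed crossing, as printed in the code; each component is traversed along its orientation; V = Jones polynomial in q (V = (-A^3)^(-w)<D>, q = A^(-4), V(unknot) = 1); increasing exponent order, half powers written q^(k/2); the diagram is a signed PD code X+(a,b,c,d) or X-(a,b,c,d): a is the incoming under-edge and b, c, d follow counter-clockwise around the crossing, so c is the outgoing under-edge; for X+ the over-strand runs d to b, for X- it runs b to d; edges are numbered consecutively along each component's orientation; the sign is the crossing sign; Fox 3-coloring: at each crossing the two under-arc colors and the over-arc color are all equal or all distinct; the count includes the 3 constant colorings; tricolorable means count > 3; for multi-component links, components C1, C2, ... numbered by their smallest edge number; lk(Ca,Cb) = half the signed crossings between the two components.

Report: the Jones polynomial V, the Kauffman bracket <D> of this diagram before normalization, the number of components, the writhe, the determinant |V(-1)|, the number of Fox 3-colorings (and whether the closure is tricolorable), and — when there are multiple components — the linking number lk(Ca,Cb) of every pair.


V(q) = q + q^3 - q^4
bracket: A^-7 - A^-3 - A^5, w = +3
1 component, writhe +3, over 5 crossings
det 3, colorings 9 of 3^5 — tricolorable
observation: det 3 = |V(-1)|; divisible by 3, so tricolorable


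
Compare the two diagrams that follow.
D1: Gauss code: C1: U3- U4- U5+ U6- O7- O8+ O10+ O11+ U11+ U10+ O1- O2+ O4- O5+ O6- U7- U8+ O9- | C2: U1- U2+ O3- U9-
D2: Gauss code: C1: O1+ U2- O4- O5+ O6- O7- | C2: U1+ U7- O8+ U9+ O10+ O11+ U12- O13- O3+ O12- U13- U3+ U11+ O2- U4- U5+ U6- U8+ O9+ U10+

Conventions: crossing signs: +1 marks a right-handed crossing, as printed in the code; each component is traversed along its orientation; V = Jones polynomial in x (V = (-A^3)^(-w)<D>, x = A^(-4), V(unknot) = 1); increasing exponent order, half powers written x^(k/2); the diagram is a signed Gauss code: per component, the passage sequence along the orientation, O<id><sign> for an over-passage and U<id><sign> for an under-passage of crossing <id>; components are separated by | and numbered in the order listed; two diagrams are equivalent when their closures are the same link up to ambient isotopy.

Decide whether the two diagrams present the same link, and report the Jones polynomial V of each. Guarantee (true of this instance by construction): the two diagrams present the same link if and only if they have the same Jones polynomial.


same link: no
V(D1) = -x^(-5/2) - x^(-1/2)  [11 crossings, <D> = A^-1 + A^7, w = -1]
V(D2) = -x^(-3/2) - 2x^(1/2) + x^(3/2) - x^(5/2) + x^(7/2)  [13 crossings, <D> = -A^-11 + A^-7 - A^-3 + 2A + A^9, w = +1]
insight: V(x) takes 2 values over 2 diagrams, fixing the grouping


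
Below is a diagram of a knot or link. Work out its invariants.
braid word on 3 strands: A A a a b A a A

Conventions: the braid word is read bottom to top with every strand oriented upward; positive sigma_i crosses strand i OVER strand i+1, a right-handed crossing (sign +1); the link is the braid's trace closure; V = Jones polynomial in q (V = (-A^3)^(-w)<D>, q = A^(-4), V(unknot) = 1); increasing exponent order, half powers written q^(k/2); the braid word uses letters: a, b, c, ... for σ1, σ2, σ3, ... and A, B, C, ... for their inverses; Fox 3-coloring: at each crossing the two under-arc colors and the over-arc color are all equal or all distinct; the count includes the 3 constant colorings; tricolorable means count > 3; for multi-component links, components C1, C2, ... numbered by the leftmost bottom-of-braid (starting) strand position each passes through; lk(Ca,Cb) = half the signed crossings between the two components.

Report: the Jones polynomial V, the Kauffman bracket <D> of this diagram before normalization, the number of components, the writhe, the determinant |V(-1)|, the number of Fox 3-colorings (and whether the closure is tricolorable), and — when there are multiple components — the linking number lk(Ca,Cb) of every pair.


Jones polynomial: V(q) = 1
<D> = 1; writhe 0
components 1, writhe 0 (8 crossings)
3-colorings: 3 of 3^8, det 1 — not tricolorable
note: w = 0 shifts under R1 moves; the (-A^3)^(0) factor cancels that in V


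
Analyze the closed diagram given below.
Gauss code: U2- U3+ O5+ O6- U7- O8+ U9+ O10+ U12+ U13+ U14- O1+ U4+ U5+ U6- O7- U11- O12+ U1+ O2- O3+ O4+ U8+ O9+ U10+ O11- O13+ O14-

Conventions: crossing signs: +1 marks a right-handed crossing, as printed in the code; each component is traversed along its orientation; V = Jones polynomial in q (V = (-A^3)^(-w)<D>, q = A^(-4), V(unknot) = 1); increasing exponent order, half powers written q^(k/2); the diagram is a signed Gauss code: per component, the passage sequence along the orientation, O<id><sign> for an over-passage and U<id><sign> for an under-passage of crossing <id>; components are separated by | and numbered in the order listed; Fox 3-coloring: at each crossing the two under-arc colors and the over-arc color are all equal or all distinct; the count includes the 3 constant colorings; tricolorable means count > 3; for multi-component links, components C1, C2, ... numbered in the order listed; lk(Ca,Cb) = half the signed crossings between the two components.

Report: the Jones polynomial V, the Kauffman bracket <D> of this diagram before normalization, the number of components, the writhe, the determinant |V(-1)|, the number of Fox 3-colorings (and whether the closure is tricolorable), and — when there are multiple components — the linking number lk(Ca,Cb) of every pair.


V = 1 - q + 3q^2 - 3q^3 + 3q^4 - 4q^5 + 3q^6 - 2q^7 + q^8
<D> = A^-20 - 2A^-16 + 3A^-12 - 4A^-8 + 3A^-4 - 3 + 3A^4 - A^8 + A^12 (w = +4)
1 component over 14 crossings, w = +4
9 Fox colorings among 3^14, |V(-1)| = 21: tricolorable
why: the span of V is 8, forcing >= 8 crossings in any diagram


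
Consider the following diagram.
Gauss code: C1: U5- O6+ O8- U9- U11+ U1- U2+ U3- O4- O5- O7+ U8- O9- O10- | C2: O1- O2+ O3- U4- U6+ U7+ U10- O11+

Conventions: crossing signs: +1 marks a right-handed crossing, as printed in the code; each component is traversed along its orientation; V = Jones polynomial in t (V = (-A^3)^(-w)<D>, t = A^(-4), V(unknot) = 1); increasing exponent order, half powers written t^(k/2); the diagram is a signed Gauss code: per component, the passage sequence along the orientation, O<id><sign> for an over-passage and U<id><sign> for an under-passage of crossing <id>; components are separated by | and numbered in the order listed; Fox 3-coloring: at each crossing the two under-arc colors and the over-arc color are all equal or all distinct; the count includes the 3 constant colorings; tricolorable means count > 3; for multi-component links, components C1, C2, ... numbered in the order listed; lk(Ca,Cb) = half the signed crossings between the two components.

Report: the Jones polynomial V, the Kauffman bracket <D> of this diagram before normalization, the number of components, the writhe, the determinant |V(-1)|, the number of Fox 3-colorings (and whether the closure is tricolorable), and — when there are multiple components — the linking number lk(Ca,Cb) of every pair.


V = t^(-9/2) - t^(-5/2) - t^(-3/2) - t^(-1/2)
<D> = A^-7 + A^-3 + A - A^9 (w = -3)
2 components over 11 crossings, w = -3
lk(C1,C2): 0
27 Fox colorings among 3^11, |V(-1)| = 0: tricolorable
why: every pair of the 2 components has lk = 0


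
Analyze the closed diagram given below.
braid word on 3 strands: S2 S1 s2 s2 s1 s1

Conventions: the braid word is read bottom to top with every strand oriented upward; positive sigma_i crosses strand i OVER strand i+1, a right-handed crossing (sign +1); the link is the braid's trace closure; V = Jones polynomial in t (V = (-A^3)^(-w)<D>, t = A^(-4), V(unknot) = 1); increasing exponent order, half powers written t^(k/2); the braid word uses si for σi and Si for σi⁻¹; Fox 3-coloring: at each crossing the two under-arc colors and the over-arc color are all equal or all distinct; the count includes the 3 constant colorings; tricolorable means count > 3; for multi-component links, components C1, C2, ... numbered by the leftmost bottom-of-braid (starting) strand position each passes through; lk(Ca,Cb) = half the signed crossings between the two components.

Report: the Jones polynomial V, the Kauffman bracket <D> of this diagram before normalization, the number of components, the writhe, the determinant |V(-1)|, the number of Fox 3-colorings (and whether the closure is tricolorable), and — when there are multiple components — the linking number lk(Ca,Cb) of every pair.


V = t + t^3 - t^4
<D> = -A^-10 + A^-6 + A^2 (w = +2)
1 component over 6 crossings, w = +2
9 Fox colorings among 3^6, |V(-1)| = 3: tricolorable
why: det 3 = |V(-1)|; divisible by 3, so tricolorable


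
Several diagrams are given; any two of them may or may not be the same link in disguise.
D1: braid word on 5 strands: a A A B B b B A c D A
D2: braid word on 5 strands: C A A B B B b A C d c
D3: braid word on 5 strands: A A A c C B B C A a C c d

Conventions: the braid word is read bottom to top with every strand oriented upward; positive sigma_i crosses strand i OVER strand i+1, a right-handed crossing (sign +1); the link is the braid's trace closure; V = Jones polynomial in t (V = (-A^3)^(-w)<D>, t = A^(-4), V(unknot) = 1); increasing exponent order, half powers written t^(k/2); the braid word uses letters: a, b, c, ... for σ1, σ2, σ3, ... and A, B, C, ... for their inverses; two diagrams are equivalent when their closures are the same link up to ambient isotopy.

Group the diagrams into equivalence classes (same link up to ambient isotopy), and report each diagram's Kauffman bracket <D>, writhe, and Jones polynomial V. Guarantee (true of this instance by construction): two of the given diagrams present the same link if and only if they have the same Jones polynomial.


grouping into links: {D1, D2, D3}
V(D1) = t^(-13/2) - t^(-11/2) + t^(-9/2) - 2t^(-7/2) - t^(-3/2)  (w -5, c 11, <D> = A^-9 + 2A^-1 - A^3 + A^7 - A^11)
V(D2) = t^(-13/2) - t^(-11/2) + t^(-9/2) - 2t^(-7/2) - t^(-3/2)  [11 crossings, <D> = A^-9 + 2A^-1 - A^3 + A^7 - A^11, w = -5]
V(D3) = t^(-13/2) - t^(-11/2) + t^(-9/2) - 2t^(-7/2) - t^(-3/2)  [13 crossings, <D> = A^-9 + 2A^-1 - A^3 + A^7 - A^11, w = -5]
why: all 3 diagrams share one V(t), hence one class


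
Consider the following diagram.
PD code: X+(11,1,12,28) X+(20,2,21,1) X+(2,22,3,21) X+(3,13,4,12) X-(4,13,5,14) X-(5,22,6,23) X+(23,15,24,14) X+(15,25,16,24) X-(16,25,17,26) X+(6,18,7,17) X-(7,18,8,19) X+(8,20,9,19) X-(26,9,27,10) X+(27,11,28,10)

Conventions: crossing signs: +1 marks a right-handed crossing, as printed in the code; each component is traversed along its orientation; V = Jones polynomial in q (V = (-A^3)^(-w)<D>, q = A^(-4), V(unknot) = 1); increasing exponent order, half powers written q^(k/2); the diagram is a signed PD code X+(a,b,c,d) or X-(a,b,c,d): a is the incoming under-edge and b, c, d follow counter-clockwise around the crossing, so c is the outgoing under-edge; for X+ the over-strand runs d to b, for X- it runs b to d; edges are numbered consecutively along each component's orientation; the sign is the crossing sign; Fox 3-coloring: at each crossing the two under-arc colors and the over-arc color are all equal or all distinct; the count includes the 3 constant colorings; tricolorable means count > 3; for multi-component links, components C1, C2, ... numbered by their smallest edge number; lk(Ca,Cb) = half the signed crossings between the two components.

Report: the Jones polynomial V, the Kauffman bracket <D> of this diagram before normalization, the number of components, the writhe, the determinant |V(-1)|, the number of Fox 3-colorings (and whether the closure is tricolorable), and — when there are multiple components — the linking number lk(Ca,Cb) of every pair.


V(q) = q + q^3 - q^4
bracket: -A^-4 + 1 + A^8, w = +4
1 component, writhe +4, over 14 crossings
det 3, colorings 9 of 3^14 — tricolorable
observation: w = +4 (over 14 crossings) is diagram-only; (-A^3)^(-4) removes it from V


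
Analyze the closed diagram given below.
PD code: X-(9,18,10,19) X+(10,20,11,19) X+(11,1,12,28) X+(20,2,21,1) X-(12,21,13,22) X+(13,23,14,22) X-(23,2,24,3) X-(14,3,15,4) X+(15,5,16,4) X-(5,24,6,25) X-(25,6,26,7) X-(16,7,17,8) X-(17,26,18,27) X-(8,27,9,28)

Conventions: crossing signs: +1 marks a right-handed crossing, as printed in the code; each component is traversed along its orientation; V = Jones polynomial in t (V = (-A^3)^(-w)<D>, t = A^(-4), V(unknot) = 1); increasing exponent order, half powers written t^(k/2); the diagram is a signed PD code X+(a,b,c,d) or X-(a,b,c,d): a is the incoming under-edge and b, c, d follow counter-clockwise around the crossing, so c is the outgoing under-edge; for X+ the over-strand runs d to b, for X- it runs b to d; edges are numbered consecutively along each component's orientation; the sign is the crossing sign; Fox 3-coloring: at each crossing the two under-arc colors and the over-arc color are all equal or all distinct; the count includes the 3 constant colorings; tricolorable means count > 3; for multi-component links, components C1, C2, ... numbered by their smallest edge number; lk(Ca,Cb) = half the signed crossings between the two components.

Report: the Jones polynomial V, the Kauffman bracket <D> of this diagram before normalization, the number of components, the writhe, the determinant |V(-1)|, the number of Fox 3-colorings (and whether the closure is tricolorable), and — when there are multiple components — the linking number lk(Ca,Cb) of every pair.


Jones polynomial: V(t) = -t^-4 + t^-3 + t^-1
<D> = A^-8 + 1 - A^4; writhe -4
components 1, writhe -4 (14 crossings)
3-colorings: 9 of 3^14, det 3 — tricolorable
note: V spans 3 powers of t: at least 3 crossings in any diagram
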